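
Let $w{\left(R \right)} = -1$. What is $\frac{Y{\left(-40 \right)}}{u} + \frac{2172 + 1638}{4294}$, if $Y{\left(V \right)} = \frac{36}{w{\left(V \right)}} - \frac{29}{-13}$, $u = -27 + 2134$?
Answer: $\frac{51237322}{58808477} \approx 0.87126$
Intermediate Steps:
$u = 2107$
$Y{\left(V \right)} = - \frac{439}{13}$ ($Y{\left(V \right)} = \frac{36}{-1} - \frac{29}{-13} = 36 \left(-1\right) - - \frac{29}{13} = -36 + \frac{29}{13} = - \frac{439}{13}$)
$\frac{Y{\left(-40 \right)}}{u} + \frac{2172 + 1638}{4294} = - \frac{439}{13 \cdot 2107} + \frac{2172 + 1638}{4294} = \left(- \frac{439}{13}\right) \frac{1}{2107} + 3810 \cdot \frac{1}{4294} = - \frac{439}{27391} + \frac{1905}{2147} = \frac{51237322}{58808477}$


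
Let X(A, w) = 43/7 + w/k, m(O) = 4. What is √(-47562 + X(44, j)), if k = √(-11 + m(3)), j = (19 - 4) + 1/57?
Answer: √(-7570940013 - 341544*I*√7)/399 ≈ 0.013014 - 218.07*I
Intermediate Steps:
j = 856/57 (j = 15 + 1/57 = 856/57 ≈ 15.018)
k = I*√7 (k = √(-11 + 4) = √(-7) = I*√7 ≈ 2.6458*I)
X(A, w) = 43/7 - I*w*√7/7 (X(A, w) = 43/7 + w/((I*√7)) = 43*(⅐) + w*(-I*√7/7) = 43/7 - I*w*√7/7)
√(-47562 + X(44, j)) = √(-47562 + (43/7 - ⅐*I*856/57*√7)) = √(-47562 + (43/7 - 856*I*√7/399)) = √(-332891/7 - 856*I*√7/399)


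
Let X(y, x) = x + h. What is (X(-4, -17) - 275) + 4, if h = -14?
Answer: -302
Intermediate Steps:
X(y, x) = -14 + x (X(y, x) = x - 14 = -14 + x)
(X(-4, -17) - 275) + 4 = ((-14 - 17) - 275) + 4 = (-31 - 275) + 4 = -306 + 4 = -302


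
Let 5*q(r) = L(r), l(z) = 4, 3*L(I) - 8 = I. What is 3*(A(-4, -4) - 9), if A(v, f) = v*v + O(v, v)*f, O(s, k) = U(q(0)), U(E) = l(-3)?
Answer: -27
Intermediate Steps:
L(I) = 8/3 + I/3
q(r) = 8/15 + r/15 (q(r) = (8/3 + r/3)/5 = 8/15 + r/15)
U(E) = 4
O(s, k) = 4
A(v, f) = v² + 4*f (A(v, f) = v*v + 4*f = v² + 4*f)
3*(A(-4, -4) - 9) = 3*(((-4)² + 4*(-4)) - 9) = 3*((16 - 16) - 9) = 3*(0 - 9) = 3*(-9) = -27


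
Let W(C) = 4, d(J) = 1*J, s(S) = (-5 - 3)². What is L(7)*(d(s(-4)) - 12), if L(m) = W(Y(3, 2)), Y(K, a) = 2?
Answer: 208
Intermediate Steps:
s(S) = 64 (s(S) = (-8)² = 64)
d(J) = J
L(m) = 4
L(7)*(d(s(-4)) - 12) = 4*(64 - 12) = 4*52 = 208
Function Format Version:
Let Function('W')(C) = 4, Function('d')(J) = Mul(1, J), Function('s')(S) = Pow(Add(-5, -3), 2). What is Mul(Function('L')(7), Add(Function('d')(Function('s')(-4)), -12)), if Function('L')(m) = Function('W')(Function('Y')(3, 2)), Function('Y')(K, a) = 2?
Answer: 208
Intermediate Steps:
Function('s')(S) = 64 (Function('s')(S) = Pow(-8, 2) = 64)
Function('d')(J) = J
Function('L')(m) = 4
Mul(Function('L')(7), Add(Function('d')(Function('s')(-4)), -12)) = Mul(4, Add(64, -12)) = Mul(4, 52) = 208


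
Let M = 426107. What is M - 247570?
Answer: 178537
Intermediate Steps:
M - 247570 = 426107 - 247570 = 178537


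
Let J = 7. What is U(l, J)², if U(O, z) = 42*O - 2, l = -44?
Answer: 3422500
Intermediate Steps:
U(O, z) = -2 + 42*O
U(l, J)² = (-2 + 42*(-44))² = (-2 - 1848)² = (-1850)² = 3422500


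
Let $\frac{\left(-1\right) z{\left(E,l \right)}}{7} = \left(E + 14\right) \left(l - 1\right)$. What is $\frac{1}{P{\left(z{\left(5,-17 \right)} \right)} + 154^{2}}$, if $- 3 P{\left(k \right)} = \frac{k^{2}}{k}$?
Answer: $\frac{1}{22918} \approx 4.3634 \cdot 10^{-5}$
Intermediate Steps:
$z{\left(E,l \right)} = - 7 \left(-1 + l\right) \left(14 + E\right)$ ($z{\left(E,l \right)} = - 7 \left(E + 14\right) \left(l - 1\right) = - 7 \left(14 + E\right) \left(-1 + l\right) = - 7 \left(-1 + l\right) \left(14 + E\right)$)
$P{\left(k \right)} = - \frac{k}{3}$ ($P{\left(k \right)} = - \frac{k^{2} \frac{1}{k}}{3} = - \frac{k}{3}$)
$\frac{1}{P{\left(z{\left(5,-17 \right)} \right)} + 154^{2}} = \frac{1}{- \frac{98 - -1666 + 7 \cdot 5 - 35 \left(-17\right)}{3} + 154^{2}} = \frac{1}{- \frac{98 + 1666 + 35 + 595}{3} + 23716} = \frac{1}{\left(- \frac{1}{3}\right) 2394 + 23716} = \frac{1}{-798 + 23716} = \frac{1}{22918}$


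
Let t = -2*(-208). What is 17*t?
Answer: 7072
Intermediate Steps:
t = 416
17*t = 17*416 = 7072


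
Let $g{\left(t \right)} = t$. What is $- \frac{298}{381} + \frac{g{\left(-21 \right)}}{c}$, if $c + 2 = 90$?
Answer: $- \frac{34225}{33528} \approx -1.0208$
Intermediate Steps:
$c = 88$ ($c = -2 + 90 = 88$)
$- \frac{298}{381} + \frac{g{\left(-21 \right)}}{c} = - \frac{298}{381} - \frac{21}{88} = - \frac{34225}{33528}$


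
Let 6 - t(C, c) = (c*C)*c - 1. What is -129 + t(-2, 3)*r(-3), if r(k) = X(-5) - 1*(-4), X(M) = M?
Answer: -154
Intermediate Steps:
t(C, c) = 7 - C*c² (t(C, c) = 6 - ((c*C)*c - 1) = 6 - ((C*c)*c - 1) = 6 - (C*c² - 1) = 6 - (-1 + C*c²) = 6 + (1 - C*c²) = 7 - C*c²)
r(k) = -1 (r(k) = -5 - 1*(-4) = -5 + 4 = -1)
-129 + t(-2, 3)*r(-3) = -129 + (7 - 1*(-2)*3²)*(-1) = -129 + (7 - 1*(-2)*9)*(-1) = -129 + (7 + 18)*(-1) = -129 + 25*(-1) = -129 - 25 = -154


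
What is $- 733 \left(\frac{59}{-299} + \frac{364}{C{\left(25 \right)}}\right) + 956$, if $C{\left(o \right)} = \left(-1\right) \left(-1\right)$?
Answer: $- \frac{79447697}{299} \approx -2.6571 \cdot 10^{5}$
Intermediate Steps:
$C{\left(o \right)} = 1$
$- 733 \left(\frac{59}{-299} + \frac{364}{C{\left(25 \right)}}\right) + 956 = - 733 \left(\frac{59}{-299} + \frac{364}{1}\right) + 956 = - 733 \left(59 \left(- \frac{1}{299}\right) + 364 \cdot 1\right) + 956 = - 733 \left(- \frac{59}{299} + 364\right) + 956 = \left(-733\right) \frac{108777}{299} + 956 = - \frac{79733541}{299} + 956 = - \frac{79447697}{299}$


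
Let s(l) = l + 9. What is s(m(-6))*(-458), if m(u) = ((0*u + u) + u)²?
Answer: -70074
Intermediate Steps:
m(u) = 4*u² (m(u) = ((0 + u) + u)² = (u + u)² = (2*u)² = 4*u²)
s(l) = 9 + l
s(m(-6))*(-458) = (9 + 4*(-6)²)*(-458) = (9 + 4*36)*(-458) = (9 + 144)*(-458) = 153*(-458) = -70074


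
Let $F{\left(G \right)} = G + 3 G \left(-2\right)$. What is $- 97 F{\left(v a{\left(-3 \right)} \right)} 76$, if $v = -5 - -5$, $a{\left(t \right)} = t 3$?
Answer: $0$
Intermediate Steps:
$a{\left(t \right)} = 3 t$
$v = 0$ ($v = -5 + 5 = 0$)
$F{\left(G \right)} = - 5 G$ ($F{\left(G \right)} = G - 6 G = - 5 G$)
$- 97 F{\left(v a{\left(-3 \right)} \right)} 76 = - 97 \left(- 5 \cdot 0 \cdot 3 \left(-3\right)\right) 76 = - 97 \left(- 5 \cdot 0 \left(-9\right)\right) 76 = - 97 \left(\left(-5\right) 0\right) 76 = \left(-97\right) 0 \cdot 76 = 0 \cdot 76 = 0$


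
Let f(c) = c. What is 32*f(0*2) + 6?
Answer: 6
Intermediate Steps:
32*f(0*2) + 6 = 32*(0*2) + 6 = 32*0 + 6 = 0 + 6 = 6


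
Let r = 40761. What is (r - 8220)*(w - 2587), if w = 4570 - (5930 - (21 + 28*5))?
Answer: -123200226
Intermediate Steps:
w = -1199 (w = 4570 - (5930 - (21 + 140)) = 4570 - (5930 - 1*161) = 4570 - (5930 - 161) = 4570 - 1*5769 = 4570 - 5769 = -1199)
(r - 8220)*(w - 2587) = (40761 - 8220)*(-1199 - 2587) = 32541*(-3786) = -123200226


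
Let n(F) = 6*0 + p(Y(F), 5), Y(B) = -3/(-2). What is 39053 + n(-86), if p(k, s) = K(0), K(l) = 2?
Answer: 39055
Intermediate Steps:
Y(B) = 3/2 (Y(B) = -3*(-1/2) = 3/2)
p(k, s) = 2
n(F) = 2 (n(F) = 6*0 + 2 = 0 + 2 = 2)
39053 + n(-86) = 39053 + 2 = 39055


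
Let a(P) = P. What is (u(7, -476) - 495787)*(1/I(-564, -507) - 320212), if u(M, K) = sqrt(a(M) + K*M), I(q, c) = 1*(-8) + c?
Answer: 81759828120447/515 - 164909181*I*sqrt(133)/103 ≈ 1.5876e+11 - 1.8464e+7*I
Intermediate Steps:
I(q, c) = -8 + c
u(M, K) = sqrt(M + K*M)
(u(7, -476) - 495787)*(1/I(-564, -507) - 320212) = (sqrt(7*(1 - 476)) - 495787)*(1/(-8 - 507) - 320212) = (sqrt(7*(-475)) - 495787)*(1/(-515) - 320212) = (sqrt(-3325) - 495787)*(-1/515 - 320212) = (5*I*sqrt(133) - 495787)*(-164909181/515) = (-495787 + 5*I*sqrt(133))*(-164909181/515) = 81759828120447/515 - 164909181*I*sqrt(133)/103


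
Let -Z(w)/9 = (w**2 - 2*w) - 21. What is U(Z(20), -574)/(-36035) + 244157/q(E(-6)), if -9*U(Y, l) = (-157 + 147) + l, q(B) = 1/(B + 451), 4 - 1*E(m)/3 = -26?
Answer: 42838423602571/324315 ≈ 1.3209e+8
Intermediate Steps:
E(m) = 90 (E(m) = 12 - 3*(-26) = 12 + 78 = 90)
Z(w) = 189 - 9*w**2 + 18*w (Z(w) = -9*((w**2 - 2*w) - 21) = -9*(-21 + w**2 - 2*w) = 189 - 9*w**2 + 18*w)
q(B) = 1/(451 + B)
U(Y, l) = 10/9 - l/9 (U(Y, l) = -((-157 + 147) + l)/9 = -(-10 + l)/9 = 10/9 - l/9)
U(Z(20), -574)/(-36035) + 244157/q(E(-6)) = (10/9 - 1/9*(-574))/(-36035) + 244157/(1/(451 + 90)) = (10/9 + 574/9)*(-1/36035) + 244157/(1/541) = (584/9)*(-1/36035) + 244157/(1/541) = -584/324315 + 244157*541 = -584/324315 + 132088937 = 42838423602571/324315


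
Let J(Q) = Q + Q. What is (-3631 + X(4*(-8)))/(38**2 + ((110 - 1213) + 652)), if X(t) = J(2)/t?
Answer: -9683/2648 ≈ -3.6567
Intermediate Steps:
J(Q) = 2*Q
X(t) = 4/t (X(t) = (2*2)/t = 4/t)
(-3631 + X(4*(-8)))/(38**2 + ((110 - 1213) + 652)) = (-3631 + 4/((4*(-8))))/(38**2 + ((110 - 1213) + 652)) = (-3631 + 4/(-32))/(1444 + (-1103 + 652)) = (-3631 + 4*(-1/32))/(1444 - 451) = (-3631 - 1/8)/993 = -29049/8*1/993 = -9683/2648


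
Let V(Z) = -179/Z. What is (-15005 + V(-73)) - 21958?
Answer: -2698120/73 ≈ -36961.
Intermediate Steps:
(-15005 + V(-73)) - 21958 = (-15005 - 179/(-73)) - 21958 = (-15005 - 179*(-1/73)) - 21958 = (-15005 + 179/73) - 21958 = -1095186/73 - 21958 = -2698120/73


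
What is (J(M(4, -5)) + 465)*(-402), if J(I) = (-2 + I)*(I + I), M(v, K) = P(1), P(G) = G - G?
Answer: -186930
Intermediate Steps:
P(G) = 0
M(v, K) = 0
J(I) = 2*I*(-2 + I) (J(I) = (-2 + I)*(2*I) = 2*I*(-2 + I))
(J(M(4, -5)) + 465)*(-402) = (2*0*(-2 + 0) + 465)*(-402) = (2*0*(-2) + 465)*(-402) = (0 + 465)*(-402) = 465*(-402) = -186930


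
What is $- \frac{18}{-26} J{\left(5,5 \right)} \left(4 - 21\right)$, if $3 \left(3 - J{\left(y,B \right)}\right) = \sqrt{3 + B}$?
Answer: $- \frac{459}{13} + \frac{102 \sqrt{2}}{13} \approx -24.212$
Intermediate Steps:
$J{\left(y,B \right)} = 3 - \frac{\sqrt{3 + B}}{3}$
$- \frac{18}{-26} J{\left(5,5 \right)} \left(4 - 21\right) = - \frac{18}{-26} \left(3 - \frac{\sqrt{3 + 5}}{3}\right) \left(4 - 21\right) = \left(-18\right) \left(- \frac{1}{26}\right) \left(3 - \frac{\sqrt{8}}{3}\right) \left(-17\right) = \frac{9 \left(3 - \frac{2 \sqrt{2}}{3}\right)}{13} \left(-17\right) = \left(\frac{27}{13} - \frac{6 \sqrt{2}}{13}\right) \left(-17\right) = - \frac{459}{13} + \frac{102 \sqrt{2}}{13}$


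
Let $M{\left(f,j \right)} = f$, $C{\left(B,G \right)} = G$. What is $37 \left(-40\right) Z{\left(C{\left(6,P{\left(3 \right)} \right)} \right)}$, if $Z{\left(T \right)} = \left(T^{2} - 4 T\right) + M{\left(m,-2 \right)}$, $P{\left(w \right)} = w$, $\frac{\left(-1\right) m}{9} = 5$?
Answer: $71040$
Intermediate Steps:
$m = -45$ ($m = \left(-9\right) 5 = -45$)
$Z{\left(T \right)} = -45 + T^{2} - 4 T$ ($Z{\left(T \right)} = \left(T^{2} - 4 T\right) - 45 = -45 + T^{2} - 4 T$)
$37 \left(-40\right) Z{\left(C{\left(6,P{\left(3 \right)} \right)} \right)} = 37 \left(-40\right) \left(-45 + 3^{2} - 12\right) = - 1480 \left(-45 + 9 - 12\right) = \left(-1480\right) \left(-48\right) = 71040$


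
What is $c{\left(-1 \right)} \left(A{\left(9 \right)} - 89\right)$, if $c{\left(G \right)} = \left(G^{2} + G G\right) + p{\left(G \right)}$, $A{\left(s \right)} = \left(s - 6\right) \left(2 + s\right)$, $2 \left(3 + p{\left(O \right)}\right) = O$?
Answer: $84$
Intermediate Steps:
$p{\left(O \right)} = -3 + \frac{O}{2}$
$A{\left(s \right)} = \left(-6 + s\right) \left(2 + s\right)$
$c{\left(G \right)} = -3 + \frac{G}{2} + 2 G^{2}$ ($c{\left(G \right)} = \left(G^{2} + G G\right) + \left(-3 + \frac{G}{2}\right) = \left(G^{2} + G^{2}\right) + \left(-3 + \frac{G}{2}\right) = 2 G^{2} + \left(-3 + \frac{G}{2}\right) = -3 + \frac{G}{2} + 2 G^{2}$)
$c{\left(-1 \right)} \left(A{\left(9 \right)} - 89\right) = \left(-3 + \frac{1}{2} \left(-1\right) + 2 \left(-1\right)^{2}\right) \left(\left(-12 + 9^{2} - 36\right) - 89\right) = \left(-3 - \frac{1}{2} + 2 \cdot 1\right) \left(\left(-12 + 81 - 36\right) - 89\right) = \left(-3 - \frac{1}{2} + 2\right) \left(33 - 89\right) = \left(- \frac{3}{2}\right) \left(-56\right) = 84$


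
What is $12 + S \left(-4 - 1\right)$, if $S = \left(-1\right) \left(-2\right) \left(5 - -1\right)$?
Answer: $-48$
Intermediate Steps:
$S = 12$ ($S = 2 \left(5 + 1\right) = 2 \cdot 6 = 12$)
$12 + S \left(-4 - 1\right) = 12 + 12 \left(-4 - 1\right) = 12 + 12 \left(-5\right) = 12 - 60 = -48$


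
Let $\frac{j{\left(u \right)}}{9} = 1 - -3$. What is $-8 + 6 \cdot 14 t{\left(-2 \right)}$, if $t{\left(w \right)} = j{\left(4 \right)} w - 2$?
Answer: $-6224$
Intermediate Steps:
$j{\left(u \right)} = 36$ ($j{\left(u \right)} = 9 \left(1 - -3\right) = 9 \left(1 + 3\right) = 9 \cdot 4 = 36$)
$t{\left(w \right)} = -2 + 36 w$ ($t{\left(w \right)} = 36 w - 2 = -2 + 36 w$)
$-8 + 6 \cdot 14 t{\left(-2 \right)} = -8 + 6 \cdot 14 \left(-2 + 36 \left(-2\right)\right) = -8 + 6 \cdot 14 \left(-2 - 72\right) = -8 + 6 \cdot 14 \left(-74\right) = -8 + 6 \left(-1036\right) = -8 - 6216 = -6224$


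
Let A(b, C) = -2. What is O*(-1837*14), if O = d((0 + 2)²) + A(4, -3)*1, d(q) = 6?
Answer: -102872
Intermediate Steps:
O = 4 (O = 6 - 2*1 = 6 - 2 = 4)
O*(-1837*14) = 4*(-1837*14) = 4*(-25718) = -102872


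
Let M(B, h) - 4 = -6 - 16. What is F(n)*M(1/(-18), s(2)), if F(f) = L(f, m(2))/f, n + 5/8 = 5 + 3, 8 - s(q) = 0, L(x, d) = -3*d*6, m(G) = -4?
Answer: -10368/59 ≈ -175.73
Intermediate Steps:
L(x, d) = -18*d
s(q) = 8 (s(q) = 8 - 1*0 = 8 + 0 = 8)
n = 59/8 (n = -5/8 + (5 + 3) = -5/8 + 8 = 59/8 ≈ 7.3750)
M(B, h) = -18 (M(B, h) = 4 + (-6 - 16) = 4 - 22 = -18)
F(f) = 72/f (F(f) = (-18*(-4))/f = 72/f)
F(n)*M(1/(-18), s(2)) = (72/(59/8))*(-18) = (72*(8/59))*(-18) = (576/59)*(-18) = -10368/59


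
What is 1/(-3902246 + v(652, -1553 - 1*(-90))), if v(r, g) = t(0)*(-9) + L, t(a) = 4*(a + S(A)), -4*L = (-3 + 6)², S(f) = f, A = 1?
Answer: -4/15609137 ≈ -2.5626e-7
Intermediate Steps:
L = -9/4 (L = -(-3 + 6)²/4 = -¼*3² = -¼*9 = -9/4 ≈ -2.2500)
t(a) = 4 + 4*a (t(a) = 4*(a + 1) = 4*(1 + a) = 4 + 4*a)
v(r, g) = -153/4 (v(r, g) = (4 + 4*0)*(-9) - 9/4 = (4 + 0)*(-9) - 9/4 = 4*(-9) - 9/4 = -36 - 9/4 = -153/4)
1/(-3902246 + v(652, -1553 - 1*(-90))) = 1/(-3902246 - 153/4) = 1/(-15609137/4) = -4/15609137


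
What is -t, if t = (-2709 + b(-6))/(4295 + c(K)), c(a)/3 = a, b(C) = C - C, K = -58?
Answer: 2709/4121 ≈ 0.65736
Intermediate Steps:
b(C) = 0
c(a) = 3*a
t = -2709/4121 (t = (-2709 + 0)/(4295 + 3*(-58)) = -2709/(4295 - 174) = -2709/4121 ≈ -0.65736)
-t = -1*(-2709/4121) = 2709/4121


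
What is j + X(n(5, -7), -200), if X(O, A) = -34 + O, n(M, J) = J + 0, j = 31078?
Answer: 31037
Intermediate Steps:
n(M, J) = J
j + X(n(5, -7), -200) = 31078 + (-34 - 7) = 31078 - 41 = 31037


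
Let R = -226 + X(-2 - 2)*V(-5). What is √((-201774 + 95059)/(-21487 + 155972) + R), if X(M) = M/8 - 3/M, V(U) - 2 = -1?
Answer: I*√655570344611/53794 ≈ 15.051*I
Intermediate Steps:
V(U) = 1 (V(U) = 2 - 1 = 1)
X(M) = -3/M + M/8 (X(M) = M*(⅛) - 3/M = M/8 - 3/M = -3/M + M/8)
R = -903/4 (R = -226 + (-3/(-2 - 2) + (-2 - 2)/8)*1 = -226 + (-3/(-4) + (⅛)*(-4))*1 = -226 + (-3*(-¼) - ½)*1 = -226 + (¾ - ½)*1 = -226 + (¼)*1 = -226 + ¼ = -903/4 ≈ -225.75)
√((-201774 + 95059)/(-21487 + 155972) + R) = √((-201774 + 95059)/(-21487 + 155972) - 903/4) = √(-106715/134485 - 903/4) = √(-106715*1/134485 - 903/4) = √(-21343/26897 - 903/4) = √(-24373363/107588) = I*√655570344611/53794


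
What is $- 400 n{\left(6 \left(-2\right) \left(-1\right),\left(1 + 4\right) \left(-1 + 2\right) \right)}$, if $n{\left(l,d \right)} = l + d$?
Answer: $-6800$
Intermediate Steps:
$n{\left(l,d \right)} = d + l$
$- 400 n{\left(6 \left(-2\right) \left(-1\right),\left(1 + 4\right) \left(-1 + 2\right) \right)} = - 400 \left(\left(1 + 4\right) \left(-1 + 2\right) + 6 \left(-2\right) \left(-1\right)\right) = - 400 \left(5 \cdot 1 - -12\right) = - 400 \left(5 + 12\right) = \left(-400\right) 17 = -6800$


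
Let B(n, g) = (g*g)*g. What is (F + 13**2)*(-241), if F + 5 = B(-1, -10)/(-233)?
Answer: -9450092/233 ≈ -40558.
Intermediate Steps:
B(n, g) = g**3 (B(n, g) = g**2*g = g**3)
F = -165/233 (F = -5 + (-10)**3/(-233) = -5 - 1000*(-1/233) = -5 + 1000/233 = -165/233 ≈ -0.70815)
(F + 13**2)*(-241) = (-165/233 + 13**2)*(-241) = (-165/233 + 169)*(-241) = (39212/233)*(-241) = -9450092/233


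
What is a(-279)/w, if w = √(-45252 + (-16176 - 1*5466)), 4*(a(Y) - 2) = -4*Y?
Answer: -281*I*√66894/66894 ≈ -1.0865*I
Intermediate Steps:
a(Y) = 2 - Y (a(Y) = 2 + (-4*Y)/4 = 2 - Y)
w = I*√66894 (w = √(-45252 + (-16176 - 5466)) = √(-45252 - 21642) = √(-66894) = I*√66894 ≈ 258.64*I)
a(-279)/w = (2 - 1*(-279))/((I*√66894)) = (2 + 279)*(-I*√66894/66894) = 281*(-I*√66894/66894) = -281*I*√66894/66894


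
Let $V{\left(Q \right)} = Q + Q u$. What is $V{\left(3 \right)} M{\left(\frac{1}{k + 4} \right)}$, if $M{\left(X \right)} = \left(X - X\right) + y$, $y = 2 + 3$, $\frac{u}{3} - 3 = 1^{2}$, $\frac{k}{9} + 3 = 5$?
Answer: $195$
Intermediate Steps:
$k = 18$ ($k = -27 + 9 \cdot 5 = -27 + 45 = 18$)
$u = 12$ ($u = 9 + 3 \cdot 1^{2} = 9 + 3 \cdot 1 = 9 + 3 = 12$)
$y = 5$
$V{\left(Q \right)} = 13 Q$ ($V{\left(Q \right)} = Q + Q 12 = Q + 12 Q = 13 Q$)
$M{\left(X \right)} = 5$ ($M{\left(X \right)} = \left(X - X\right) + 5 = 0 + 5 = 5$)
$V{\left(3 \right)} M{\left(\frac{1}{k + 4} \right)} = 13 \cdot 3 \cdot 5 = 39 \cdot 5 = 195$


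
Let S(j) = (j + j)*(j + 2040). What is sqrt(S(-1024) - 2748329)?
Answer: 133*I*sqrt(273) ≈ 2197.5*I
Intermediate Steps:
S(j) = 2*j*(2040 + j) (S(j) = (2*j)*(2040 + j) = 2*j*(2040 + j))
sqrt(S(-1024) - 2748329) = sqrt(2*(-1024)*(2040 - 1024) - 2748329) = sqrt(2*(-1024)*1016 - 2748329) = sqrt(-2080768 - 2748329) = sqrt(-4829097) = 133*I*sqrt(273)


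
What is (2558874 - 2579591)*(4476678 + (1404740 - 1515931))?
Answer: -90439794179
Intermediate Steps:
(2558874 - 2579591)*(4476678 + (1404740 - 1515931)) = -20717*(4476678 - 111191) = -20717*4365487 = -90439794179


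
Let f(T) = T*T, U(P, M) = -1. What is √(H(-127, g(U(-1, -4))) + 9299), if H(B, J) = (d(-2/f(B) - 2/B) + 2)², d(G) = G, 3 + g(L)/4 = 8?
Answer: √2420141916759/16129 ≈ 96.452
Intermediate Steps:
g(L) = 20 (g(L) = -12 + 4*8 = -12 + 32 = 20)
f(T) = T²
H(B, J) = (2 - 2/B - 2/B²)² (H(B, J) = ((-2/B² - 2/B) + 2)² = ((-2/B - 2/B²) + 2)² = (2 - 2/B - 2/B²)²)
√(H(-127, g(U(-1, -4))) + 9299) = √(4*(1 - 127 - 1*(-127)²)²/(-127)⁴ + 9299) = √(4*(1/260144641)*(1 - 127 - 1*16129)² + 9299) = √(4*(1/260144641)*(1 - 127 - 16129)² + 9299) = √(4*(1/260144641)*(-16255)² + 9299) = √(4*(1/260144641)*264225025 + 9299) = √(1056900100/260144641 + 9299) = √(2420141916759/260144641) = √2420141916759/16129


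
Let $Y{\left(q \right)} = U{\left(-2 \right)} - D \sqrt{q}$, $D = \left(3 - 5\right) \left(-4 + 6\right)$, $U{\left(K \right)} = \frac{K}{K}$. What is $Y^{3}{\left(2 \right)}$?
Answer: $97 + 140 \sqrt{2} \approx 294.99$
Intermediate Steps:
$U{\left(K \right)} = 1$
$D = -4$ ($D = \left(-2\right) 2 = -4$)
$Y{\left(q \right)} = 1 + 4 \sqrt{q}$ ($Y{\left(q \right)} = 1 - - 4 \sqrt{q} = 1 + 4 \sqrt{q}$)
$Y^{3}{\left(2 \right)} = \left(1 + 4 \sqrt{2}\right)^{3}$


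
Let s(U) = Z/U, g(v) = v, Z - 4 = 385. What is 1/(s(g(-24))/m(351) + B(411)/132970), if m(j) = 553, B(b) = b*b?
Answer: 882388920/1095097091 ≈ 0.80576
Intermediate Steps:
Z = 389 (Z = 4 + 385 = 389)
B(b) = b**2
s(U) = 389/U
1/(s(g(-24))/m(351) + B(411)/132970) = 1/((389/(-24))/553 + 411**2/132970) = 1/((389*(-1/24))*(1/553) + 168921*(1/132970)) = 1/(-389/24*1/553 + 168921/132970) = 1/(-389/13272 + 168921/132970) = 1/(1095097091/882388920) = 882388920/1095097091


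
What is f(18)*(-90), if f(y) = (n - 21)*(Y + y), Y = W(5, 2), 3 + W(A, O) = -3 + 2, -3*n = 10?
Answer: 30660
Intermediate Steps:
n = -10/3 (n = -1/3*10 = -10/3 ≈ -3.3333)
W(A, O) = -4 (W(A, O) = -3 + (-3 + 2) = -3 - 1 = -4)
Y = -4
f(y) = 292/3 - 73*y/3 (f(y) = (-10/3 - 21)*(-4 + y) = -73*(-4 + y)/3 = 292/3 - 73*y/3)
f(18)*(-90) = (292/3 - 73/3*18)*(-90) = (292/3 - 438)*(-90) = -1022/3*(-90) = 30660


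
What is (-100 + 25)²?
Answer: 5625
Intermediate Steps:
(-100 + 25)² = (-75)² = 5625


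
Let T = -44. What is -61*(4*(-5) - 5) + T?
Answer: 1481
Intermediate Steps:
-61*(4*(-5) - 5) + T = -61*(4*(-5) - 5) - 44 = -61*(-20 - 5) - 44 = -61*(-25) - 44 = 1525 - 44 = 1481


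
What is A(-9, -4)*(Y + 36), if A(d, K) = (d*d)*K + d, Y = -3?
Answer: -10989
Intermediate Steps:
A(d, K) = d + K*d² (A(d, K) = d²*K + d = K*d² + d = d + K*d²)
A(-9, -4)*(Y + 36) = (-9*(1 - 4*(-9)))*(-3 + 36) = -9*(1 + 36)*33 = -9*37*33 = -333*33 = -10989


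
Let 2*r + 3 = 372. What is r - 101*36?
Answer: -6903/2 ≈ -3451.5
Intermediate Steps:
r = 369/2 (r = -3/2 + (½)*372 = -3/2 + 186 = 369/2 ≈ 184.50)
r - 101*36 = 369/2 - 101*36 = 369/2 - 3636 = -6903/2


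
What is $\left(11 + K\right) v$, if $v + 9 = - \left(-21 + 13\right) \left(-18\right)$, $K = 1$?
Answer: $-1836$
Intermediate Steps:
$v = -153$ ($v = -9 - \left(-21 + 13\right) \left(-18\right) = -9 - \left(-8\right) \left(-18\right) = -9 - 144 = -153$)
$\left(11 + K\right) v = \left(11 + 1\right) \left(-153\right) = 12 \left(-153\right) = -1836$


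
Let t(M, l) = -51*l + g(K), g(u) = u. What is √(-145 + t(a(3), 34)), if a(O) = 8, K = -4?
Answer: I*√1883 ≈ 43.394*I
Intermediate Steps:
t(M, l) = -4 - 51*l (t(M, l) = -51*l - 4 = -4 - 51*l)
√(-145 + t(a(3), 34)) = √(-145 + (-4 - 51*34)) = √(-145 + (-4 - 1734)) = √(-145 - 1738) = √(-1883) = I*√1883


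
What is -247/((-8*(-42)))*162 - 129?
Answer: -13893/56 ≈ -248.09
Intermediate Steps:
-247/((-8*(-42)))*162 - 129 = -247/336*162 - 129 = -6669/56 - 129 = -13893/56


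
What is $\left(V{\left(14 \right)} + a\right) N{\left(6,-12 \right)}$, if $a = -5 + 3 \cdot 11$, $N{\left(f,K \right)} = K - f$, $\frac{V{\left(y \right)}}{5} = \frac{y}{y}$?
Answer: $-594$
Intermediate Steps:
$V{\left(y \right)} = 5$ ($V{\left(y \right)} = 5 \frac{y}{y} = 5 \cdot 1 = 5$)
$a = 28$ ($a = -5 + 33 = 28$)
$\left(V{\left(14 \right)} + a\right) N{\left(6,-12 \right)} = \left(5 + 28\right) \left(-12 - 6\right) = 33 \left(-12 - 6\right) = 33 \left(-18\right) = -594$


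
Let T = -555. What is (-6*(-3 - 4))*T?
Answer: -23310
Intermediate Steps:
(-6*(-3 - 4))*T = -6*(-3 - 4)*(-555) = -6*(-7)*(-555) = 42*(-555) = -23310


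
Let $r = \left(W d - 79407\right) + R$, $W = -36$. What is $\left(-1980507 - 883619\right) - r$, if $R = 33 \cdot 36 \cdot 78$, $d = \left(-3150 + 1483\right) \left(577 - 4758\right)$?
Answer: $248032789$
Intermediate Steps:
$d = 6969727$ ($d = \left(-1667\right) \left(-4181\right) = 6969727$)
$R = 92664$ ($R = 1188 \cdot 78 = 92664$)
$r = -250896915$ ($r = \left(\left(-36\right) 6969727 - 79407\right) + 92664 = \left(-250910172 - 79407\right) + 92664 = -250989579 + 92664 = -250896915$)
$\left(-1980507 - 883619\right) - r = \left(-1980507 - 883619\right) - -250896915 = \left(-1980507 - 883619\right) + 250896915 = -2864126 + 250896915 = 248032789$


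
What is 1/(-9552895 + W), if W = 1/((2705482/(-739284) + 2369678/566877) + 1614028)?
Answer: -2890649869957063/27614074689461686393983 ≈ -1.0468e-7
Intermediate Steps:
W = 1790953402/2890649869957063 (W = 1/((2705482*(-1/739284) + 2369678*(1/566877)) + 1614028) = 1/((-104057/28434 + 2369678/566877) + 1614028) = 1/(932433807/1790953402 + 1614028) = 1/(2890649869957063/1790953402) = 1790953402/2890649869957063 ≈ 6.1957e-7)
1/(-9552895 + W) = 1/(-9552895 + 1790953402/2890649869957063) = 1/(-27614074689461686393983/2890649869957063) = -2890649869957063/27614074689461686393983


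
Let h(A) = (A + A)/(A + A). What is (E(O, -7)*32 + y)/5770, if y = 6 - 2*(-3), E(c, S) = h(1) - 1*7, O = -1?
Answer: -18/577 ≈ -0.031196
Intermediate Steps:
h(A) = 1 (h(A) = (2*A)/((2*A)) = (2*A)*(1/(2*A)) = 1)
E(c, S) = -6 (E(c, S) = 1 - 1*7 = 1 - 7 = -6)
y = 12 (y = 6 + 6 = 12)
(E(O, -7)*32 + y)/5770 = (-6*32 + 12)/5770 = (-192 + 12)*(1/5770) = -180*1/5770 = -18/577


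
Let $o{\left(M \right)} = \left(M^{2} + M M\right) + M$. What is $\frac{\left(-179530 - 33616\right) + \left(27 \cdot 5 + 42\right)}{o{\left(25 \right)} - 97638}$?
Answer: $\frac{212969}{96363} \approx 2.2101$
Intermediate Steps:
$o{\left(M \right)} = M + 2 M^{2}$ ($o{\left(M \right)} = \left(M^{2} + M^{2}\right) + M = 2 M^{2} + M = M + 2 M^{2}$)
$\frac{\left(-179530 - 33616\right) + \left(27 \cdot 5 + 42\right)}{o{\left(25 \right)} - 97638} = \frac{\left(-179530 - 33616\right) + \left(27 \cdot 5 + 42\right)}{25 \left(1 + 2 \cdot 25\right) - 97638} = \frac{-213146 + \left(135 + 42\right)}{25 \left(1 + 50\right) - 97638} = \frac{-213146 + 177}{25 \cdot 51 - 97638} = - \frac{212969}{1275 - 97638} = - \frac{212969}{-96363} = \left(-212969\right) \left(- \frac{1}{96363}\right) = \frac{212969}{96363}$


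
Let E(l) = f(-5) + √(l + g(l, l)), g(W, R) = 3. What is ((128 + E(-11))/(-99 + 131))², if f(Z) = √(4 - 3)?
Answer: 16633/1024 + 129*I*√2/256 ≈ 16.243 + 0.71263*I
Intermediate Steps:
f(Z) = 1 (f(Z) = √1 = 1)
E(l) = 1 + √(3 + l) (E(l) = 1 + √(l + 3) = 1 + √(3 + l))
((128 + E(-11))/(-99 + 131))² = ((128 + (1 + √(3 - 11)))/(-99 + 131))² = ((128 + (1 + √(-8)))/32)² = ((128 + (1 + 2*I*√2))*(1/32))² = ((129 + 2*I*√2)*(1/32))² = (129/32 + I*√2/16)²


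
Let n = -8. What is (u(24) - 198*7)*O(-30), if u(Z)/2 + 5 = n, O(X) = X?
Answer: 42360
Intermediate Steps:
u(Z) = -26 (u(Z) = -10 + 2*(-8) = -10 - 16 = -26)
(u(24) - 198*7)*O(-30) = (-26 - 198*7)*(-30) = (-26 - 1386)*(-30) = -1412*(-30) = 42360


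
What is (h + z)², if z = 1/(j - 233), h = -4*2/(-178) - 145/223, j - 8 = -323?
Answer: 43599226026841/118290769336336 ≈ 0.36858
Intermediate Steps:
j = -315 (j = 8 - 323 = -315)
h = -12013/19847 (h = -8*(-1/178) - 145*1/223 = 4/89 - 145/223 = -12013/19847 ≈ -0.60528)
z = -1/548 (z = 1/(-315 - 233) = 1/(-548) = -1/548 ≈ -0.0018248)
(h + z)² = (-12013/19847 - 1/548)² = (-6602971/10876156)² = 43599226026841/118290769336336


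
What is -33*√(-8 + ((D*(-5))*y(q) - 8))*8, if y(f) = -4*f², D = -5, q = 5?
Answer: -528*I*√629 ≈ -13242.0*I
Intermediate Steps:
-33*√(-8 + ((D*(-5))*y(q) - 8))*8 = -33*√(-8 + ((-5*(-5))*(-4*5²) - 8))*8 = -33*√(-8 + (25*(-4*25) - 8))*8 = -33*√(-8 + (25*(-100) - 8))*8 = -33*√(-8 + (-2500 - 8))*8 = -33*√(-8 - 2508)*8 = -66*I*√629*8 = -528*I*√629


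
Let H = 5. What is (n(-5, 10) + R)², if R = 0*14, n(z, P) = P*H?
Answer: 2500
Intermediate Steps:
n(z, P) = 5*P (n(z, P) = P*5 = 5*P)
R = 0
(n(-5, 10) + R)² = (5*10 + 0)² = (50 + 0)² = 50² = 2500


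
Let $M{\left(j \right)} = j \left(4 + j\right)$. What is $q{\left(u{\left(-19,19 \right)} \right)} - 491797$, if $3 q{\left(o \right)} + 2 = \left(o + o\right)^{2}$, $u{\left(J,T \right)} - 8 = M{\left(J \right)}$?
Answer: $- \frac{1131997}{3} \approx -3.7733 \cdot 10^{5}$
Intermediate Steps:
$u{\left(J,T \right)} = 8 + J \left(4 + J\right)$
$q{\left(o \right)} = - \frac{2}{3} + \frac{4 o^{2}}{3}$ ($q{\left(o \right)} = - \frac{2}{3} + \frac{\left(o + o\right)^{2}}{3} = - \frac{2}{3} + \frac{\left(2 o\right)^{2}}{3} = - \frac{2}{3} + \frac{4 o^{2}}{3}$)
$q{\left(u{\left(-19,19 \right)} \right)} - 491797 = \left(- \frac{2}{3} + \frac{4 \left(8 - 19 \left(4 - 19\right)\right)^{2}}{3}\right) - 491797 = \left(- \frac{2}{3} + \frac{4 \left(8 - -285\right)^{2}}{3}\right) - 491797 = \left(- \frac{2}{3} + \frac{4 \left(8 + 285\right)^{2}}{3}\right) - 491797 = \left(- \frac{2}{3} + \frac{4 \cdot 293^{2}}{3}\right) - 491797 = \left(- \frac{2}{3} + \frac{4}{3} \cdot 85849\right) - 491797 = \left(- \frac{2}{3} + \frac{343396}{3}\right) - 491797 = \frac{343394}{3} - 491797 = - \frac{1131997}{3}$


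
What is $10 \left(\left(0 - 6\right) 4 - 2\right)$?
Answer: $-260$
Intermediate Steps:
$10 \left(\left(0 - 6\right) 4 - 2\right) = 10 \left(\left(-6\right) 4 - 2\right) = 10 \left(-24 - 2\right) = 10 \left(-26\right) = -260$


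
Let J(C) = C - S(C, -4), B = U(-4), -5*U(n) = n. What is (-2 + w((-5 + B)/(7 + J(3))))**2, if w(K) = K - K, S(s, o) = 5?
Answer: 4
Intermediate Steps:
U(n) = -n/5
B = 4/5 (B = -1/5*(-4) = 4/5 ≈ 0.80000)
J(C) = -5 + C (J(C) = C - 1*5 = C - 5 = -5 + C)
w(K) = 0
(-2 + w((-5 + B)/(7 + J(3))))**2 = (-2 + 0)**2 = (-2)**2 = 4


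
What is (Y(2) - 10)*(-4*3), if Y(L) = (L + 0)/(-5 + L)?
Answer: 128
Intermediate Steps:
Y(L) = L/(-5 + L)
(Y(2) - 10)*(-4*3) = (2/(-5 + 2) - 10)*(-4*3) = (2/(-3) - 10)*(-12) = (2*(-⅓) - 10)*(-12) = (-⅔ - 10)*(-12) = -32/3*(-12) = 128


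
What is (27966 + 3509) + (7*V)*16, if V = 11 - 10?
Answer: 31587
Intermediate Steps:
V = 1
(27966 + 3509) + (7*V)*16 = (27966 + 3509) + (7*1)*16 = 31475 + 7*16 = 31475 + 112 = 31587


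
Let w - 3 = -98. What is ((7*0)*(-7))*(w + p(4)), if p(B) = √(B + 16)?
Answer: 0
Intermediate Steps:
w = -95 (w = 3 - 98 = -95)
p(B) = √(16 + B)
((7*0)*(-7))*(w + p(4)) = ((7*0)*(-7))*(-95 + √(16 + 4)) = (0*(-7))*(-95 + √20) = 0*(-95 + 2*√5) = 0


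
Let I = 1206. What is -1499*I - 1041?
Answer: -1808835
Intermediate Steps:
-1499*I - 1041 = -1499*1206 - 1041 = -1807794 - 1041 = -1808835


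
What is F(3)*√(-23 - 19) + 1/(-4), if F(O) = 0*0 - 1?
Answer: -¼ - I*√42 ≈ -0.25 - 6.4807*I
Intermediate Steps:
F(O) = -1 (F(O) = 0 - 1 = -1)
F(3)*√(-23 - 19) + 1/(-4) = -√(-23 - 19) + 1/(-4) = -√(-42) - ¼ = -I*√42 - ¼ = -¼ - I*√42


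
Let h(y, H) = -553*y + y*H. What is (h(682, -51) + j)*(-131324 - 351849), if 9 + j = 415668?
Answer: -1802718463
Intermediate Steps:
h(y, H) = -553*y + H*y
j = 415659 (j = -9 + 415668 = 415659)
(h(682, -51) + j)*(-131324 - 351849) = (682*(-553 - 51) + 415659)*(-131324 - 351849) = (682*(-604) + 415659)*(-483173) = (-411928 + 415659)*(-483173) = 3731*(-483173) = -1802718463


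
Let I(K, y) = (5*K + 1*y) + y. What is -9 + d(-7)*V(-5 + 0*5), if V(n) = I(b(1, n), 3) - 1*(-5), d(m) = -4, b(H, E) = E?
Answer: 47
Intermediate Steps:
I(K, y) = 2*y + 5*K (I(K, y) = (5*K + y) + y = (y + 5*K) + y = 2*y + 5*K)
V(n) = 11 + 5*n (V(n) = (2*3 + 5*n) - 1*(-5) = (6 + 5*n) + 5 = 11 + 5*n)
-9 + d(-7)*V(-5 + 0*5) = -9 - 4*(11 + 5*(-5 + 0*5)) = -9 - 4*(11 + 5*(-5 + 0)) = -9 - 4*(11 + 5*(-5)) = -9 - 4*(11 - 25) = -9 - 4*(-14) = -9 + 56 = 47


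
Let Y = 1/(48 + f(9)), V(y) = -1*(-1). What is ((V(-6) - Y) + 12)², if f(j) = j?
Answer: 547600/3249 ≈ 168.54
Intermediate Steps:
V(y) = 1
Y = 1/57 (Y = 1/(48 + 9) = 1/57 ≈ 0.017544)
((V(-6) - Y) + 12)² = ((1 - 1*1/57) + 12)² = ((1 - 1/57) + 12)² = (56/57 + 12)² = (740/57)² = 547600/3249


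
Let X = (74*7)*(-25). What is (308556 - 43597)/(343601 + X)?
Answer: 264959/330651 ≈ 0.80132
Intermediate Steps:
X = -12950 (X = 518*(-25) = -12950)
(308556 - 43597)/(343601 + X) = (308556 - 43597)/(343601 - 12950) = 264959/330651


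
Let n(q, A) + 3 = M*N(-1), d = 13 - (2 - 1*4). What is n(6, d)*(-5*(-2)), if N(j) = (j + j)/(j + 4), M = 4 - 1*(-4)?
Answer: -250/3 ≈ -83.333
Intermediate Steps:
M = 8 (M = 4 + 4 = 8)
d = 15 (d = 13 - (2 - 4) = 13 - 1*(-2) = 13 + 2 = 15)
N(j) = 2*j/(4 + j) (N(j) = (2*j)/(4 + j) = 2*j/(4 + j))
n(q, A) = -25/3 (n(q, A) = -3 + 8*(2*(-1)/(4 - 1)) = -3 + 8*(2*(-1)/3) = -3 + 8*(2*(-1)*(1/3)) = -3 + 8*(-2/3) = -3 - 16/3 = -25/3)
n(6, d)*(-5*(-2)) = -(-125)*(-2)/3 = -25/3*10 = -250/3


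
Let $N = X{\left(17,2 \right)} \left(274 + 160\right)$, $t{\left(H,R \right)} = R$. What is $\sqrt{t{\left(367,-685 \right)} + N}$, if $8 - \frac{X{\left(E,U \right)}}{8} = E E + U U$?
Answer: $i \sqrt{990205} \approx 995.09 i$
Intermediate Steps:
$X{\left(E,U \right)} = 64 - 8 E^{2} - 8 U^{2}$ ($X{\left(E,U \right)} = 64 - 8 \left(E E + U U\right) = 64 - 8 \left(E^{2} + U^{2}\right) = 64 - \left(8 E^{2} + 8 U^{2}\right) = 64 - 8 E^{2} - 8 U^{2}$)
$N = -989520$ ($N = \left(64 - 8 \cdot 17^{2} - 8 \cdot 2^{2}\right) \left(274 + 160\right) = \left(64 - 2312 - 32\right) 434 = \left(-2280\right) 434 = -989520$)
$\sqrt{t{\left(367,-685 \right)} + N} = \sqrt{-685 - 989520} = \sqrt{-990205} = i \sqrt{990205}$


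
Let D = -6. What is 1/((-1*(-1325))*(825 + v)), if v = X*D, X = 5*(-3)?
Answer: 1/1212375 ≈ 8.2483e-7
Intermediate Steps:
X = -15
v = 90 (v = -15*(-6) = 90)
1/((-1*(-1325))*(825 + v)) = 1/((-1*(-1325))*(825 + 90)) = 1/(1325*915) = 1/1212375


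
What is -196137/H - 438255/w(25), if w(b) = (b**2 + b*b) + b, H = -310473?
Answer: -1006046444/2932245 ≈ -343.10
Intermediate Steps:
w(b) = b + 2*b**2 (w(b) = (b**2 + b**2) + b = 2*b**2 + b = b + 2*b**2)
-196137/H - 438255/w(25) = -196137/(-310473) - 438255*1/(25*(1 + 2*25)) = -196137*(-1/310473) - 438255*1/(25*(1 + 50)) = 21793/34497 - 438255/(25*51) = 21793/34497 - 438255/1275 = 21793/34497 - 438255*1/1275 = 21793/34497 - 29217/85 = -1006046444/2932245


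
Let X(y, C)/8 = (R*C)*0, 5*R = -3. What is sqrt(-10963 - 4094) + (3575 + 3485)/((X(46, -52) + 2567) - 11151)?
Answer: -1765/2146 + 3*I*sqrt(1673) ≈ -0.82246 + 122.71*I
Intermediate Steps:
R = -3/5 (R = (1/5)*(-3) = -3/5 ≈ -0.60000)
X(y, C) = 0 (X(y, C) = 8*(-3*C/5*0) = 8*0 = 0)
sqrt(-10963 - 4094) + (3575 + 3485)/((X(46, -52) + 2567) - 11151) = sqrt(-10963 - 4094) + (3575 + 3485)/((0 + 2567) - 11151) = sqrt(-15057) + 7060/(2567 - 11151) = 3*I*sqrt(1673) + 7060/(-8584) = 3*I*sqrt(1673) + 7060*(-1/8584) = 3*I*sqrt(1673) - 1765/2146 = -1765/2146 + 3*I*sqrt(1673)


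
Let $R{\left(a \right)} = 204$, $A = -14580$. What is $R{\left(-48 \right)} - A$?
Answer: $14784$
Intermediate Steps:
$R{\left(-48 \right)} - A = 204 - -14580 = 204 + 14580 = 14784$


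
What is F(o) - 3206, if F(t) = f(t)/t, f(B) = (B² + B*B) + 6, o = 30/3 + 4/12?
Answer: -296182/93 ≈ -3184.8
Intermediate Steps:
o = 31/3 (o = 30*(⅓) + 4*(1/12) = 10 + ⅓ = 31/3 ≈ 10.333)
f(B) = 6 + 2*B² (f(B) = (B² + B²) + 6 = 2*B² + 6 = 6 + 2*B²)
F(t) = (6 + 2*t²)/t
F(o) - 3206 = (2*(31/3) + 6/(31/3)) - 3206 = (62/3 + 6*(3/31)) - 3206 = (62/3 + 18/31) - 3206 = 1976/93 - 3206 = -296182/93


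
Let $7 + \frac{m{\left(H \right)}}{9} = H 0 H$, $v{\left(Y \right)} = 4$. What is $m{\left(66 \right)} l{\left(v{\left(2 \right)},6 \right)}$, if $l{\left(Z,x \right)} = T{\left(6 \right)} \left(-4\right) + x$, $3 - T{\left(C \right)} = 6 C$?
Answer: $-8694$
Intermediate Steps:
$T{\left(C \right)} = 3 - 6 C$
$l{\left(Z,x \right)} = 132 + x$ ($l{\left(Z,x \right)} = \left(3 - 36\right) \left(-4\right) + x = \left(-33\right) \left(-4\right) + x = 132 + x$)
$m{\left(H \right)} = -63$ ($m{\left(H \right)} = -63 + 9 H 0 H = -63 + 9 \cdot 0 H = -63 + 9 \cdot 0 = -63 + 0 = -63$)
$m{\left(66 \right)} l{\left(v{\left(2 \right)},6 \right)} = - 63 \left(132 + 6\right) = \left(-63\right) 138 = -8694$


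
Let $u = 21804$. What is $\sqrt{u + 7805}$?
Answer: $\sqrt{29609} \approx 172.07$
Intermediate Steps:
$\sqrt{u + 7805} = \sqrt{21804 + 7805} = \sqrt{29609}$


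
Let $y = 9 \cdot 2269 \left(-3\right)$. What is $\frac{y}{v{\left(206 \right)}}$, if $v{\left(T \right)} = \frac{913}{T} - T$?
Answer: $\frac{4206726}{13841} \approx 303.93$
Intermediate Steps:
$v{\left(T \right)} = - T + \frac{913}{T}$
$y = -61263$ ($y = 20421 \left(-3\right) = -61263$)
$\frac{y}{v{\left(206 \right)}} = - \frac{61263}{\left(-1\right) 206 + \frac{913}{206}} = - \frac{61263}{-206 + 913 \cdot \frac{1}{206}} = - \frac{61263}{-206 + \frac{913}{206}} = - \frac{61263}{- \frac{41523}{206}} = \left(-61263\right) \left(- \frac{206}{41523}\right) = \frac{4206726}{13841}$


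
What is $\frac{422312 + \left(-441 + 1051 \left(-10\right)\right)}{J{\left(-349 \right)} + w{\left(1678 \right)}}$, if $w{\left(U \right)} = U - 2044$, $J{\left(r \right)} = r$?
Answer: $- \frac{411361}{715} \approx -575.33$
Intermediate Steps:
$w{\left(U \right)} = -2044 + U$
$\frac{422312 + \left(-441 + 1051 \left(-10\right)\right)}{J{\left(-349 \right)} + w{\left(1678 \right)}} = \frac{422312 + \left(-441 + 1051 \left(-10\right)\right)}{-349 + \left(-2044 + 1678\right)} = \frac{422312 - 10951}{-349 - 366} = \frac{422312 - 10951}{-715} = 411361 \left(- \frac{1}{715}\right) = - \frac{411361}{715}$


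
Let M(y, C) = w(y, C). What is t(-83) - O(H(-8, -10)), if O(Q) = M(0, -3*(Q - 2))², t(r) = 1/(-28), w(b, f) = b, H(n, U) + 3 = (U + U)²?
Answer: -1/28 ≈ -0.035714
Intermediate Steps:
H(n, U) = -3 + 4*U² (H(n, U) = -3 + (U + U)² = -3 + (2*U)² = -3 + 4*U²)
M(y, C) = y
t(r) = -1/28
O(Q) = 0 (O(Q) = 0² = 0)
t(-83) - O(H(-8, -10)) = -1/28 - 1*0 = -1/28 + 0 = -1/28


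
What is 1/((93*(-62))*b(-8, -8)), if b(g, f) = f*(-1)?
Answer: -1/46128 ≈ -2.1679e-5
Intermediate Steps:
b(g, f) = -f
1/((93*(-62))*b(-8, -8)) = 1/((93*(-62))*(-1*(-8))) = 1/(-5766*8) = 1/(-46128) = -1/46128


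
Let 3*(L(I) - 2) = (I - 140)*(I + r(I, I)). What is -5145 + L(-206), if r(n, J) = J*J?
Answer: -14627009/3 ≈ -4.8757e+6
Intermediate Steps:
r(n, J) = J**2
L(I) = 2 + (-140 + I)*(I + I**2)/3 (L(I) = 2 + ((I - 140)*(I + I**2))/3 = 2 + ((-140 + I)*(I + I**2))/3 = 2 + (-140 + I)*(I + I**2)/3)
-5145 + L(-206) = -5145 + (2 - 140/3*(-206) - 139/3*(-206)**2 + (1/3)*(-206)**3) = -5145 + (2 + 28840/3 - 139/3*42436 + (1/3)*(-8741816)) = -5145 + (2 + 28840/3 - 5898604/3 - 8741816/3) = -5145 - 14611574/3 = -14627009/3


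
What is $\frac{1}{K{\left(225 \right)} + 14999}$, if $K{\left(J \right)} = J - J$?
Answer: $\frac{1}{14999} \approx 6.6671 \cdot 10^{-5}$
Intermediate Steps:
$K{\left(J \right)} = 0$
$\frac{1}{K{\left(225 \right)} + 14999} = \frac{1}{0 + 14999} = \frac{1}{14999}$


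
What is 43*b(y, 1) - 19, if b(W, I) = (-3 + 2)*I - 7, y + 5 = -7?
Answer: -363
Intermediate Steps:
y = -12 (y = -5 - 7 = -12)
b(W, I) = -7 - I (b(W, I) = -I - 7 = -7 - I)
43*b(y, 1) - 19 = 43*(-7 - 1*1) - 19 = 43*(-7 - 1) - 19 = 43*(-8) - 19 = -344 - 19 = -363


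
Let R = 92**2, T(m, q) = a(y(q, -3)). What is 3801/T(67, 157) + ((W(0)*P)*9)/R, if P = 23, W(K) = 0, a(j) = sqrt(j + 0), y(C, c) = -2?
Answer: -3801*I*sqrt(2)/2 ≈ -2687.7*I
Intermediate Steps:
a(j) = sqrt(j)
T(m, q) = I*sqrt(2) (T(m, q) = sqrt(-2) = I*sqrt(2))
R = 8464
3801/T(67, 157) + ((W(0)*P)*9)/R = 3801/((I*sqrt(2))) + ((0*23)*9)/8464 = 3801*(-I*sqrt(2)/2) + (0*9)*(1/8464) = -3801*I*sqrt(2)/2 + 0*(1/8464) = -3801*I*sqrt(2)/2 + 0 = -3801*I*sqrt(2)/2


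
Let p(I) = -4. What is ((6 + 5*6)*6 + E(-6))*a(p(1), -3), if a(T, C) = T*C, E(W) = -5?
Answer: 2532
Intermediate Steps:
a(T, C) = C*T
((6 + 5*6)*6 + E(-6))*a(p(1), -3) = ((6 + 5*6)*6 - 5)*(-3*(-4)) = ((6 + 30)*6 - 5)*12 = (36*6 - 5)*12 = (216 - 5)*12 = 211*12 = 2532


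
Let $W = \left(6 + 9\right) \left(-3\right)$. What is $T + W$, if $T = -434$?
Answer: $-479$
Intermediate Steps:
$W = -45$ ($W = 15 \left(-3\right) = -45$)
$T + W = -434 - 45 = -479$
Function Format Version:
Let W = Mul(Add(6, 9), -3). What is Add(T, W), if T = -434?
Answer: -479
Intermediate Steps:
W = -45 (W = Mul(15, -3) = -45)
Add(T, W) = Add(-434, -45) = -479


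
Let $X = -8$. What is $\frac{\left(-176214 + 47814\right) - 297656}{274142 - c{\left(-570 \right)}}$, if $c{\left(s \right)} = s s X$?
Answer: $- \frac{213028}{1436671} \approx -0.14828$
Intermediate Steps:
$c{\left(s \right)} = - 8 s^{2}$ ($c{\left(s \right)} = s s \left(-8\right) = s^{2} \left(-8\right) = - 8 s^{2}$)
$\frac{\left(-176214 + 47814\right) - 297656}{274142 - c{\left(-570 \right)}} = \frac{\left(-176214 + 47814\right) - 297656}{274142 - - 8 \left(-570\right)^{2}} = \frac{-128400 - 297656}{274142 - \left(-8\right) 324900} = - \frac{426056}{274142 - -2599200} = - \frac{426056}{274142 + 2599200} = - \frac{426056}{2873342} = \left(-426056\right) \frac{1}{2873342} = - \frac{213028}{1436671}$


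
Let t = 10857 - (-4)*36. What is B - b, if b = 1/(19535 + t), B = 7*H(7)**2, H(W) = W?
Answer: 10473847/30536 ≈ 343.00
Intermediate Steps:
t = 11001 (t = 10857 - 1*(-144) = 10857 + 144 = 11001)
B = 343 (B = 7*7**2 = 7*49 = 343)
b = 1/30536 (b = 1/(19535 + 11001) = 1/30536 ≈ 3.2748e-5)
B - b = 343 - 1*1/30536 = 343 - 1/30536 = 10473847/30536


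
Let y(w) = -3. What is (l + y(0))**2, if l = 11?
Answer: 64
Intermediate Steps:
(l + y(0))**2 = (11 - 3)**2 = 8**2 = 64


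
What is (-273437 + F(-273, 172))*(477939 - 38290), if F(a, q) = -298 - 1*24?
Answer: -120357870591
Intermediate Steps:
F(a, q) = -322 (F(a, q) = -298 - 24 = -322)
(-273437 + F(-273, 172))*(477939 - 38290) = (-273437 - 322)*(477939 - 38290) = -273759*439649 = -120357870591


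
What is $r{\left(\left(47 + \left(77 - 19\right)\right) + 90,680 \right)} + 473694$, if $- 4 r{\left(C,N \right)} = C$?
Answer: $\frac{1894581}{4} \approx 4.7365 \cdot 10^{5}$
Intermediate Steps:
$r{\left(C,N \right)} = - \frac{C}{4}$
$r{\left(\left(47 + \left(77 - 19\right)\right) + 90,680 \right)} + 473694 = - \frac{\left(47 + \left(77 - 19\right)\right) + 90}{4} + 473694 = - \frac{\left(47 + 58\right) + 90}{4} + 473694 = - \frac{105 + 90}{4} + 473694 = \left(- \frac{1}{4}\right) 195 + 473694 = - \frac{195}{4} + 473694 = \frac{1894581}{4}$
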